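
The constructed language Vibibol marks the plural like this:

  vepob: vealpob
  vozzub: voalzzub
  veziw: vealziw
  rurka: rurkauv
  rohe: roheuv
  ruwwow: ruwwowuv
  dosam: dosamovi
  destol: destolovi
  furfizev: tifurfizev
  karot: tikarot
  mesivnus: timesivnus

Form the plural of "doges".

dogesovi

veziw and ruwwow both end in -w yet inflect differently (vealziw, ruwwowuv), so the final letter is not what conditions the rule; the first letter is.
"doges" begins with d-. The stems beginning with d- (dosam → dosamovi, destol → destolovi) add -ovi.
So doges → dogesovi.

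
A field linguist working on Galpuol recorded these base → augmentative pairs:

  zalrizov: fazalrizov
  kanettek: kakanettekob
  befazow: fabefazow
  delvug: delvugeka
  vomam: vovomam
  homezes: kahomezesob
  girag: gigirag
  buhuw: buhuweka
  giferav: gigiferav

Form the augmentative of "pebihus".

pebihuseka

"pebihus" has last vowel 'u'. The stems whose last vowel is 'u' (delvug → delvugeka, buhuw → buhuweka) add -eka.
So pebihus → pebihuseka.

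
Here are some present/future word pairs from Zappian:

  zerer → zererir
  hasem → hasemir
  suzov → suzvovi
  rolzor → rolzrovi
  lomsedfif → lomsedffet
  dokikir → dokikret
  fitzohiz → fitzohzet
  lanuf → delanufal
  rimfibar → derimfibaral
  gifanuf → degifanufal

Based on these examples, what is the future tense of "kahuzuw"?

dekahuzuwal

"kahuzuw" has last vowel 'u'. The stems whose last vowel is 'u' (lanuf → delanufal, gifanuf → degifanufal) add de- … -al around the stem.
So kahuzuw → dekahuzuwal.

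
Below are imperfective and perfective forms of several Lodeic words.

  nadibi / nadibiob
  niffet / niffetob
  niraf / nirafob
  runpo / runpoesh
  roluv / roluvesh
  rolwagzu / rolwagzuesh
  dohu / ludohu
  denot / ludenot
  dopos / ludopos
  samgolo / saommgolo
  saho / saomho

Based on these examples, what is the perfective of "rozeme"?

rozemeesh

rolwagzu and dohu both end in -u yet inflect differently (rolwagzuesh, ludohu), so the final letter is not what conditions the rule; the first letter is.
"rozeme" begins with r-. The stems beginning with r- (runpo → runpoesh, roluv → roluvesh, rolwagzu → rolwagzuesh) add -esh.
So rozeme → rozemeesh.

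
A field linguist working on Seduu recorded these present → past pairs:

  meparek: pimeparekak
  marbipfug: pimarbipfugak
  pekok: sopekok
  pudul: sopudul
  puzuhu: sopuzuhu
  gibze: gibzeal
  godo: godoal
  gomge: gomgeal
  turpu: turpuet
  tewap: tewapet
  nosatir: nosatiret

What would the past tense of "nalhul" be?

nalhulet

meparek and pekok both end in -k yet inflect differently (pimeparekak, sopekok), so the final letter is not what conditions the rule; the first letter is.
"nalhul" begins with n-. The one such stem in the data (nosatir → nosatiret) adds -et, so the same rule applies.
So nalhul → nalhulet.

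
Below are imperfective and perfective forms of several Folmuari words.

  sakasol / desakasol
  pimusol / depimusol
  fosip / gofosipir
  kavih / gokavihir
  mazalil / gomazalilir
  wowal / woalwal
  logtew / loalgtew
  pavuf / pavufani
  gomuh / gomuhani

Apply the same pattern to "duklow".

deduklow

"duklow" has last vowel 'o'. The stems whose last vowel is 'o' (sakasol → desakasol, pimusol → depimusol) add the prefix de-.
The other patterns: stems whose last vowel is 'i' add go- … -ir around the stem; stems whose last vowel is 'a' or 'e' insert -al- after the first vowel; stems whose last vowel is 'u' add -ani.
So duklow → deduklow.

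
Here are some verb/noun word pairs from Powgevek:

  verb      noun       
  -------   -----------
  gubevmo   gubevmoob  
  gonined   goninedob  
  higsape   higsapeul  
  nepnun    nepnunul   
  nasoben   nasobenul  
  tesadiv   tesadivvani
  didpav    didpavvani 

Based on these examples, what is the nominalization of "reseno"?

resenoob

"reseno" ends in -o. The one such stem in the data (gubevmo → gubevmoob) adds -ob, so the same rule applies.
So reseno → resenoob.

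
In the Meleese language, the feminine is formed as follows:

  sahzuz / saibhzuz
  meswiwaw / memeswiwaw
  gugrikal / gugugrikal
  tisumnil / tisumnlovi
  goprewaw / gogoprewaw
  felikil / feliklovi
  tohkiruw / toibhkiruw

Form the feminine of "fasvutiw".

tohkiruw and goprewaw both end in -w yet inflect differently (toibhkiruw, gogoprewaw), so the final letter is not what conditions the rule; the last vowel is.
"fasvutiw" has last vowel 'i'. The stems whose last vowel is 'i' (felikil → feliklovi, tisumnil → tisumnlovi) delete the last vowel and add -ovi.
So fasvutiw → fasvutwovi.

fasvutwovi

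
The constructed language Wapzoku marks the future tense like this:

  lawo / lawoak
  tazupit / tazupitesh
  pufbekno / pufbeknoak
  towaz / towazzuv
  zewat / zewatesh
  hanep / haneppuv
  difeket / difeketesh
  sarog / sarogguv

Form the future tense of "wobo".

woboak

lawo and sarog both have last vowel 'o' yet inflect differently (lawoak, sarogguv), so the last vowel is not what conditions the rule; the final letter is.
"wobo" ends in -o. The stems ending in -o (lawo → lawoak, pufbekno → pufbeknoak) add -ak.
The other patterns: stems ending in -t add -esh; stems ending in -g, -p or -z double the final consonant and add -uv.
So wobo → woboak.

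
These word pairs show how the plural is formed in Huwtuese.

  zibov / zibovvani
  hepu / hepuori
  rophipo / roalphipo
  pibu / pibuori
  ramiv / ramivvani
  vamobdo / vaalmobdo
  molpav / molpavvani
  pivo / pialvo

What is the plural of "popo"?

zibov and vamobdo both have last vowel 'o' yet inflect differently (zibovvani, vaalmobdo), so the last vowel is not what conditions the rule; the final letter is.
"popo" ends in -o. The stems ending in -o (vamobdo → vaalmobdo, rophipo → roalphipo, pivo → pialvo) insert -al- after the first vowel.
So popo → poalpo.

poalpo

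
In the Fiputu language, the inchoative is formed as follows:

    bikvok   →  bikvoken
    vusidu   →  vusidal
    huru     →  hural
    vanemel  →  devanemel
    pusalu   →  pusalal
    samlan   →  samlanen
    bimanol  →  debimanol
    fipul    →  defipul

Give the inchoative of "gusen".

gusenen

"gusen" ends in -n. The one such stem in the data (samlan → samlanen) adds -en, so the same rule applies.
So gusen → gusenen.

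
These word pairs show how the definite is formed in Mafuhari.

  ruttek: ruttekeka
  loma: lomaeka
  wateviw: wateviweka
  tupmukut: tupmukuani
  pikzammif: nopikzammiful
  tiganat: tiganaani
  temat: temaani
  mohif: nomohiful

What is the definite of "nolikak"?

pikzammif and wateviw both have last vowel 'i' yet inflect differently (nopikzammiful, wateviweka), so the last vowel is not what conditions the rule; the final letter is.
"nolikak" ends in -k. The one such stem in the data (ruttek → ruttekeka) adds -eka, so the same rule applies.
So nolikak → nolikakeka.

nolikakeka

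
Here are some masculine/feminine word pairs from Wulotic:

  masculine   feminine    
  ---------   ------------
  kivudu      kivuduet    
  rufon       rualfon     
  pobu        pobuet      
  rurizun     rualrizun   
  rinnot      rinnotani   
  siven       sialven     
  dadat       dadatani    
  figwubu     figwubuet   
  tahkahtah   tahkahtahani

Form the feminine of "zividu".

zividuet

pobu and rurizun both have last vowel 'u' yet inflect differently (pobuet, rualrizun), so the last vowel is not what conditions the rule; the final letter is.
"zividu" ends in -u. The stems ending in -u (pobu → pobuet, figwubu → figwubuet, kivudu → kivuduet) add -et.
So zividu → zividuet.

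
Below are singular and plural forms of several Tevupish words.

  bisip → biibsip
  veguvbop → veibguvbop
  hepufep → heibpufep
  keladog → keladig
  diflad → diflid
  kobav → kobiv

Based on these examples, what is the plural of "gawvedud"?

gawvedid

veguvbop and keladog both have last vowel 'o' yet inflect differently (veibguvbop, keladig), so the last vowel is not what conditions the rule; the final letter is.
"gawvedud" ends in -d. The one such stem in the data (diflad → diflid) changes the last vowel to 'i' (as do keladog, kobav), so the same rule applies.
The other pattern: stems ending in -p insert -ib- after the first vowel.
So gawvedud → gawvedid.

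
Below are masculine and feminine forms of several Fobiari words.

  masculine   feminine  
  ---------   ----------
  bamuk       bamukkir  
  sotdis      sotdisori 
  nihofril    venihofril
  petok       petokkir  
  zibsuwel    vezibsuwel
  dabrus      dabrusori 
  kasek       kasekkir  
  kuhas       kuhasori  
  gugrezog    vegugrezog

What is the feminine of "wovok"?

dabrus and bamuk both have last vowel 'u' yet inflect differently (dabrusori, bamukkir), so the last vowel is not what conditions the rule; the final letter is.
"wovok" ends in -k. The stems ending in -k (kasek → kasekkir, bamuk → bamukkir, petok → petokkir) double the final consonant and add -ir.
The other patterns: stems ending in -s add -ori; stems ending in -g or -l add the prefix ve-.
So wovok → wovokkir.

wovokkir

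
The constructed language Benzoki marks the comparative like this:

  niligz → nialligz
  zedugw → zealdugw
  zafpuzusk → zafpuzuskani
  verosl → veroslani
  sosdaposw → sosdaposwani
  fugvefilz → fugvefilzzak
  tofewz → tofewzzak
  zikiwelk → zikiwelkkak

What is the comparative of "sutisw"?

sutiswani

zedugw and sosdaposw both end in -w yet inflect differently (zealdugw, sosdaposwani), so the final letter is not what conditions the rule; the second-to-last letter is.
"sutisw" has second-to-last letter 's'. The stems whose second-to-last letter is 's' (zafpuzusk → zafpuzuskani, verosl → veroslani, sosdaposw → sosdaposwani) add -ani.
The other patterns: stems whose second-to-last letter is 'g' insert -al- after the first vowel; stems whose second-to-last letter is 'l' or 'w' double the final consonant and add -ak.
So sutisw → sutiswani.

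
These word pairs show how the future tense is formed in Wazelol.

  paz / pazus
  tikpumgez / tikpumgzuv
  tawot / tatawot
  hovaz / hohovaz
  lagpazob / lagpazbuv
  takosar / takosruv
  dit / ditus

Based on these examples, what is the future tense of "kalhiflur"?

paz and hovaz both end in -z yet inflect differently (pazus, hohovaz), so the final letter is not what conditions the rule; the number of vowels is.
"kalhiflur" has 3 vowels. The stems with 3 vowels (tikpumgez → tikpumgzuv, lagpazob → lagpazbuv, takosar → takosruv) delete the last vowel and add -uv.
The other patterns: stems with 1 vowel add -us; stems with 2 vowels repeat the first consonant+vowel as a prefix.
So kalhiflur → kalhiflruv.

kalhiflruv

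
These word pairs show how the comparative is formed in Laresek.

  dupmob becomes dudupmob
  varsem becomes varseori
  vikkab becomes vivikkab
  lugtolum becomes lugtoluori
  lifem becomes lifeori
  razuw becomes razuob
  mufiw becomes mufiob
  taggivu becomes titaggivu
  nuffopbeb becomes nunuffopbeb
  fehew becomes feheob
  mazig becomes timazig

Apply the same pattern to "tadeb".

varsem and nuffopbeb both have last vowel 'e' yet inflect differently (varseori, nunuffopbeb), so the last vowel is not what conditions the rule; the final letter is.
"tadeb" ends in -b. The stems ending in -b (nuffopbeb → nunuffopbeb, dupmob → dudupmob, vikkab → vivikkab) repeat the first consonant+vowel as a prefix.
The other patterns: stems ending in -m drop the final letter and add -ori; stems ending in -w drop the final letter and add -ob; stems ending in -g or -u add the prefix ti-.
So tadeb → tatadeb.

tatadeb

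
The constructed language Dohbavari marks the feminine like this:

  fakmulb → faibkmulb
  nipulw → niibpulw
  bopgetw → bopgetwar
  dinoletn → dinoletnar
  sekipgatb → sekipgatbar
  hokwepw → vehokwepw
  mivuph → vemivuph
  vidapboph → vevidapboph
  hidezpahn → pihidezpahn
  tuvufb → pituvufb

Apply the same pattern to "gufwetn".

gufwetnar

"gufwetn" has second-to-last letter 't'. The stems whose second-to-last letter is 't' (bopgetw → bopgetwar, dinoletn → dinoletnar, sekipgatb → sekipgatbar) add -ar.
So gufwetn → gufwetnar.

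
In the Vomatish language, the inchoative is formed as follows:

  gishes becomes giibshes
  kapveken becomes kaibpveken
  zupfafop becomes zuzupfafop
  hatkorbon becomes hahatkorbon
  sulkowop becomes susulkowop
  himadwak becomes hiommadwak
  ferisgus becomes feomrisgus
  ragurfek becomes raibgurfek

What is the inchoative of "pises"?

piibses

himadwak and ragurfek both end in -k yet inflect differently (hiommadwak, raibgurfek), so the final letter is not what conditions the rule; the last vowel is.
"pises" has last vowel 'e'. The stems whose last vowel is 'e' (kapveken → kaibpveken, ragurfek → raibgurfek, gishes → giibshes) insert -ib- after the first vowel.
So pises → piibses.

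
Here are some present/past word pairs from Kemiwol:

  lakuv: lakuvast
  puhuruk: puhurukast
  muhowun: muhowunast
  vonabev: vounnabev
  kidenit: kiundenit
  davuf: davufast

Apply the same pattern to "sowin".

sounwin

lakuv and vonabev both end in -v yet inflect differently (lakuvast, vounnabev), so the final letter is not what conditions the rule; the last vowel is.
"sowin" has last vowel 'i'. The one such stem in the data (kidenit → kiundenit) inserts -un- after the first vowel (as does vonabev), so the same rule applies.
The other pattern: stems whose last vowel is 'u' add -ast.
So sowin → sounwin.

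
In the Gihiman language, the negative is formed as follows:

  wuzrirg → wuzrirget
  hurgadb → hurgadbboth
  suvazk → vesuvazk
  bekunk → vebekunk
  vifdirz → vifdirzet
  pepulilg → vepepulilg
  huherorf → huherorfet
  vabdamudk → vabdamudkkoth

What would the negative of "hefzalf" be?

vabdamudk and bekunk both end in -k yet inflect differently (vabdamudkkoth, vebekunk), so the final letter is not what conditions the rule; the second-to-last letter is.
"hefzalf" has second-to-last letter 'l'. The one such stem in the data (pepulilg → vepepulilg) adds the prefix ve-, so the same rule applies.
The other patterns: stems whose second-to-last letter is 'r' add -et; stems whose second-to-last letter is 'd' double the final consonant and add -oth.
So hefzalf → vehefzalf.

vehefzalf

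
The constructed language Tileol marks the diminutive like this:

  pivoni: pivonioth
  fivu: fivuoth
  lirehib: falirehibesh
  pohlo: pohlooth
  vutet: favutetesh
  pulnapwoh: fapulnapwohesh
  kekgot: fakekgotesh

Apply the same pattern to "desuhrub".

fadesuhrubesh

pohlo and pulnapwoh both have last vowel 'o' yet inflect differently (pohlooth, fapulnapwohesh), so the last vowel is not what conditions the rule; whether the stem ends in a vowel or a consonant is.
"desuhrub" ends in a consonant. The stems ending in a consonant (pulnapwoh → fapulnapwohesh, lirehib → falirehibesh, kekgot → fakekgotesh) add fa- … -esh around the stem.
So desuhrub → fadesuhrubesh.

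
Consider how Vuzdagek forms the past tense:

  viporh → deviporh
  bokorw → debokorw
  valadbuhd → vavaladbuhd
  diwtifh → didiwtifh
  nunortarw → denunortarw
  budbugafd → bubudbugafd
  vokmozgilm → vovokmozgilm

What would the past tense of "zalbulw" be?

zazalbulw

viporh and diwtifh both end in -h yet inflect differently (deviporh, didiwtifh), so the final letter is not what conditions the rule; the second-to-last letter is.
"zalbulw" has second-to-last letter 'l'. The one such stem in the data (vokmozgilm → vovokmozgilm) repeats the first consonant+vowel as a prefix (as do budbugafd, valadbuhd), so the same rule applies.
So zalbulw → zazalbulw.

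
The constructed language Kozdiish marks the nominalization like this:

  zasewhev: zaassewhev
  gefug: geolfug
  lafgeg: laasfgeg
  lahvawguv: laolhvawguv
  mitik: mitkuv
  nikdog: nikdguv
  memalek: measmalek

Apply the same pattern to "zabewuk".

"zabewuk" has last vowel 'u'. The stems whose last vowel is 'u' (lahvawguv → laolhvawguv, gefug → geolfug) insert -ol- after the first vowel.
So zabewuk → zaolbewuk.

zaolbewuk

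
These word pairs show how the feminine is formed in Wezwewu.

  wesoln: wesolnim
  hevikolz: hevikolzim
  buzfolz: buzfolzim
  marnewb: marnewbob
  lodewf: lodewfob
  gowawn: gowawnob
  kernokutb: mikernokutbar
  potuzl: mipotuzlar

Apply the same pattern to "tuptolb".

tuptolbim

"tuptolb" has second-to-last letter 'l'. The stems whose second-to-last letter is 'l' (wesoln → wesolnim, hevikolz → hevikolzim, buzfolz → buzfolzim) add -im.
The other patterns: stems whose second-to-last letter is 'w' add -ob; stems whose second-to-last letter is 't' or 'z' add mi- … -ar around the stem.
So tuptolb → tuptolbim.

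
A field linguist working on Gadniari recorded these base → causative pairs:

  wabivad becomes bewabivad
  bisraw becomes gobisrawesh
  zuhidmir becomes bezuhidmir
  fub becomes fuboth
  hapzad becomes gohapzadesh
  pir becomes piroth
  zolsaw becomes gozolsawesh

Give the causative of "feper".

"feper" has 2 vowels. The stems with 2 vowels (bisraw → gobisrawesh, hapzad → gohapzadesh, zolsaw → gozolsawesh) add go- … -esh around the stem.
So feper → gofeperesh.

gofeperesh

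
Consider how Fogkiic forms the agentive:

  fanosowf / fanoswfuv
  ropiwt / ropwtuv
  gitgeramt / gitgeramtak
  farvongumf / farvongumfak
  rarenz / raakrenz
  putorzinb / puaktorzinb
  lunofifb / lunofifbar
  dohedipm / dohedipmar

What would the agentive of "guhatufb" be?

guhatufbar

ropiwt and gitgeramt both end in -t yet inflect differently (ropwtuv, gitgeramtak), so the final letter is not what conditions the rule; the second-to-last letter is.
"guhatufb" has second-to-last letter 'f'. The one such stem in the data (lunofifb → lunofifbar) adds -ar, so the same rule applies.
The other patterns: stems whose second-to-last letter is 'w' delete the last vowel and add -uv; stems whose second-to-last letter is 'm' add -ak; stems whose second-to-last letter is 'n' insert -ak- after the first vowel.
So guhatufb → guhatufbar.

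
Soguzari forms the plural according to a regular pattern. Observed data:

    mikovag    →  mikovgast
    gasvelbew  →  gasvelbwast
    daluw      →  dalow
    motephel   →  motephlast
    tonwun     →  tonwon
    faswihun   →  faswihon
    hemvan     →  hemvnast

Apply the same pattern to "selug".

selog

"selug" has last vowel 'u'. The stems whose last vowel is 'u' (daluw → dalow, tonwun → tonwon, faswihun → faswihon) change the last vowel to 'o'.
The other pattern: stems whose last vowel is 'a' or 'e' delete the last vowel and add -ast.
So selug → selog.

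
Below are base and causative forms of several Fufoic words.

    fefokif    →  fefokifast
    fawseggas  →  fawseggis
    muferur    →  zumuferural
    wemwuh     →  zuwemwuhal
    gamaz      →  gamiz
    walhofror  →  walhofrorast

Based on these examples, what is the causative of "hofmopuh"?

muferur and walhofror both end in -r yet inflect differently (zumuferural, walhofrorast), so the final letter is not what conditions the rule; the last vowel is.
"hofmopuh" has last vowel 'u'. The stems whose last vowel is 'u' (wemwuh → zuwemwuhal, muferur → zumuferural) add zu- … -al around the stem.
The other patterns: stems whose last vowel is 'a' change the last vowel to 'i'; stems whose last vowel is 'i' or 'o' add -ast.
So hofmopuh → zuhofmopuhal.

zuhofmopuhal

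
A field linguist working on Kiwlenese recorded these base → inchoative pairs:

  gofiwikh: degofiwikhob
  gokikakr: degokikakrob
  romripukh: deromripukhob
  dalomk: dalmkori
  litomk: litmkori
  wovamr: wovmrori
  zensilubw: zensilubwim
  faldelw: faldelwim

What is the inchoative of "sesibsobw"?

sesibsobwim

"sesibsobw" has second-to-last letter 'b'. The one such stem in the data (zensilubw → zensilubwim) adds -im, so the same rule applies.
The other patterns: stems whose second-to-last letter is 'k' add de- … -ob around the stem; stems whose second-to-last letter is 'm' delete the last vowel and add -ori.
So sesibsobw → sesibsobwim.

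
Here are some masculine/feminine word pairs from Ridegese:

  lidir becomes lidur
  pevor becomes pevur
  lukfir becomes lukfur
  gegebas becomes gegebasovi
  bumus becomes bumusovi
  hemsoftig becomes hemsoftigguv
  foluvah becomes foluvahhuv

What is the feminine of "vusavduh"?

"vusavduh" ends in -h. The one such stem in the data (foluvah → foluvahhuv) doubles the final consonant and adds -uv (as does hemsoftig), so the same rule applies.
So vusavduh → vusavduhhuv.

vusavduhhuv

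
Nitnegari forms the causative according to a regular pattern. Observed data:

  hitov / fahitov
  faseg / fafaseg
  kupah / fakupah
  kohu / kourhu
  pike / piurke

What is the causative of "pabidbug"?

faseg and pike both have last vowel 'e' yet inflect differently (fafaseg, piurke), so the last vowel is not what conditions the rule; whether the stem ends in a vowel or a consonant is.
"pabidbug" ends in a consonant. The stems ending in a consonant (faseg → fafaseg, hitov → fahitov, kupah → fakupah) add the prefix fa-.
So pabidbug → fapabidbug.

fapabidbug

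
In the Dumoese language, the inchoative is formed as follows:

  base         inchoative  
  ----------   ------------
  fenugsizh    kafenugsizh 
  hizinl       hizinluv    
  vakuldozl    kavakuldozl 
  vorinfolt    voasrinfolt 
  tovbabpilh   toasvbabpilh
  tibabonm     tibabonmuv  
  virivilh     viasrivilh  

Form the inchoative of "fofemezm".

"fofemezm" has second-to-last letter 'z'. The stems whose second-to-last letter is 'z' (vakuldozl → kavakuldozl, fenugsizh → kafenugsizh) add the prefix ka-.
The other patterns: stems whose second-to-last letter is 'l' insert -as- after the first vowel; stems whose second-to-last letter is 'n' add -uv.
So fofemezm → kafofemezm.

kafofemezm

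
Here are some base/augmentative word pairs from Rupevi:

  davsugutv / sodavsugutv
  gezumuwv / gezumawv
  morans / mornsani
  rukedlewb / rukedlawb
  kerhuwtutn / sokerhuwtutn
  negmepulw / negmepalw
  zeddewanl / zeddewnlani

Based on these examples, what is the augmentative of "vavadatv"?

"vavadatv" has second-to-last letter 't'. The stems whose second-to-last letter is 't' (kerhuwtutn → sokerhuwtutn, davsugutv → sodavsugutv) add the prefix so-.
The other patterns: stems whose second-to-last letter is 'n' delete the last vowel and add -ani; stems whose second-to-last letter is 'l' or 'w' change the last vowel to 'a'.
So vavadatv → sovavadatv.

sovavadatv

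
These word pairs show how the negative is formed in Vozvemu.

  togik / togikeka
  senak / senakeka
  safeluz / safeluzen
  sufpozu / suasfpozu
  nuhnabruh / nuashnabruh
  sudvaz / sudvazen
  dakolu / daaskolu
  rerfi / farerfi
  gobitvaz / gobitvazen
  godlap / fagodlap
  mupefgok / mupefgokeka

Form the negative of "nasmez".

nasmezen

senak and gobitvaz both have last vowel 'a' yet inflect differently (senakeka, gobitvazen), so the last vowel is not what conditions the rule; the final letter is.
"nasmez" ends in -z. The stems ending in -z (gobitvaz → gobitvazen, safeluz → safeluzen, sudvaz → sudvazen) add -en.
So nasmez → nasmezen.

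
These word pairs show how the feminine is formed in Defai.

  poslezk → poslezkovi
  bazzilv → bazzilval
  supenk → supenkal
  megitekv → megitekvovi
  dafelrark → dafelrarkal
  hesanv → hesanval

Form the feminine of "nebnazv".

poslezk and supenk both end in -k yet inflect differently (poslezkovi, supenkal), so the final letter is not what conditions the rule; the second-to-last letter is.
"nebnazv" has second-to-last letter 'z'. The one such stem in the data (poslezk → poslezkovi) adds -ovi, so the same rule applies.
The other pattern: stems whose second-to-last letter is 'l', 'n' or 'r' add -al.
So nebnazv → nebnazvovi.

nebnazvovi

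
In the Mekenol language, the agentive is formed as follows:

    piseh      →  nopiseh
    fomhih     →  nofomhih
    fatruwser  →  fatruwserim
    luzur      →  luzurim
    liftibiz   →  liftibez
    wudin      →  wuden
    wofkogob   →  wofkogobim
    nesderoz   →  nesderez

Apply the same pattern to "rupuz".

rupez

wofkogob and nesderoz both have last vowel 'o' yet inflect differently (wofkogobim, nesderez), so the last vowel is not what conditions the rule; the final letter is.
"rupuz" ends in -z. The stems ending in -z (nesderoz → nesderez, liftibiz → liftibez) change the last vowel to 'e'.
So rupuz → rupez.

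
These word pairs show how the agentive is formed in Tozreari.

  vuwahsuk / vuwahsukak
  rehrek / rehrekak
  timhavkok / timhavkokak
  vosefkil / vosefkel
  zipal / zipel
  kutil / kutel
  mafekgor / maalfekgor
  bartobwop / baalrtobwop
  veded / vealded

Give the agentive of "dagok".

dagokak

timhavkok and mafekgor both have last vowel 'o' yet inflect differently (timhavkokak, maalfekgor), so the last vowel is not what conditions the rule; the final letter is.
"dagok" ends in -k. The stems ending in -k (vuwahsuk → vuwahsukak, rehrek → rehrekak, timhavkok → timhavkokak) add -ak.
The other patterns: stems ending in -l change the last vowel to 'e'; stems ending in -d, -p or -r insert -al- after the first vowel.
So dagok → dagokak.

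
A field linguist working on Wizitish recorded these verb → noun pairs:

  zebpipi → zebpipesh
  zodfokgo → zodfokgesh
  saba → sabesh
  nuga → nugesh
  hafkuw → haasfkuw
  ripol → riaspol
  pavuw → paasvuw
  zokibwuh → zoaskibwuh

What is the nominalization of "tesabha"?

zodfokgo and ripol both have last vowel 'o' yet inflect differently (zodfokgesh, riaspol), so the last vowel is not what conditions the rule; whether the stem ends in a vowel or a consonant is.
"tesabha" ends in a vowel. The stems ending in a vowel (zebpipi → zebpipesh, zodfokgo → zodfokgesh, saba → sabesh) drop the final letter and add -esh.
The other pattern: stems ending in a consonant insert -as- after the first vowel.
So tesabha → tesabhesh.

tesabhesh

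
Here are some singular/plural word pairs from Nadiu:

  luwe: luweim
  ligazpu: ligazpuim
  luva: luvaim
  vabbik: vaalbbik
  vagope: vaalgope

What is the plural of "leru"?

leruim

luwe and vagope both end in -e yet inflect differently (luweim, vaalgope), so the final letter is not what conditions the rule; the first letter is.
"leru" begins with l-. The stems beginning with l- (luwe → luweim, ligazpu → ligazpuim, luva → luvaim) add -im.
So leru → leruim.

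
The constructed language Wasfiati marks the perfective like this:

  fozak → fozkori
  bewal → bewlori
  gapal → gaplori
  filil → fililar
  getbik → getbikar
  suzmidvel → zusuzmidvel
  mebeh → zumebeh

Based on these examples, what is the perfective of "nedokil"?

nedokilar

"nedokil" has last vowel 'i'. The stems whose last vowel is 'i' (filil → fililar, getbik → getbikar) add -ar.
So nedokil → nedokilar.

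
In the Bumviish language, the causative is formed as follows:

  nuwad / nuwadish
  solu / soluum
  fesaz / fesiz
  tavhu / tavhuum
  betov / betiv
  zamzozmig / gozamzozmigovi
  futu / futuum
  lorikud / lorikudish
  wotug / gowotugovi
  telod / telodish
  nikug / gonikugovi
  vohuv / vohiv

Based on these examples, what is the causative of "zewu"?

"zewu" ends in -u. The stems ending in -u (tavhu → tavhuum, futu → futuum, solu → soluum) add -um.
The other patterns: stems ending in -d add -ish; stems ending in -g add go- … -ovi around the stem; stems ending in -v or -z change the last vowel to 'i'.
So zewu → zewuum.

zewuum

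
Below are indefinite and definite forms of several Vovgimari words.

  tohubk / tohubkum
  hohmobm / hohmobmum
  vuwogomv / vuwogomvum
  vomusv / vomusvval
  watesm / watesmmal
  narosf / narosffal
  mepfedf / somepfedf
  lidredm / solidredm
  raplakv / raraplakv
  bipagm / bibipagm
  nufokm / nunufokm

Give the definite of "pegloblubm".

vuwogomv and vomusv both end in -v yet inflect differently (vuwogomvum, vomusvval), so the final letter is not what conditions the rule; the second-to-last letter is.
"pegloblubm" has second-to-last letter 'b'. The stems whose second-to-last letter is 'b' (tohubk → tohubkum, hohmobm → hohmobmum) add -um.
The other patterns: stems whose second-to-last letter is 's' double the final consonant and add -al; stems whose second-to-last letter is 'd' add the prefix so-; stems whose second-to-last letter is 'g' or 'k' repeat the first consonant+vowel as a prefix.
So pegloblubm → pegloblubmum.

pegloblubmum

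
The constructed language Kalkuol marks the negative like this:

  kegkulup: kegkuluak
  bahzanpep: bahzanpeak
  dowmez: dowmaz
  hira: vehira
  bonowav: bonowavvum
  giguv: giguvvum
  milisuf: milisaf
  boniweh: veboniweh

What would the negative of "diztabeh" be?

vediztabeh

milisuf and giguv both have last vowel 'u' yet inflect differently (milisaf, giguvvum), so the last vowel is not what conditions the rule; the final letter is.
"diztabeh" ends in -h. The one such stem in the data (boniweh → veboniweh) adds the prefix ve-, so the same rule applies.
The other patterns: stems ending in -f or -z change the last vowel to 'a'; stems ending in -v double the final consonant and add -um; stems ending in -p drop the final letter and add -ak.
So diztabeh → vediztabeh.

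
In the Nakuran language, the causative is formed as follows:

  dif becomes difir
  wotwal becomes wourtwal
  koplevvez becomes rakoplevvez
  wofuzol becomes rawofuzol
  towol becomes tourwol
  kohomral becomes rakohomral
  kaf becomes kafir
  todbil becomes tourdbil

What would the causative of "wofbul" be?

wotwal and kohomral both end in -l yet inflect differently (wourtwal, rakohomral), so the final letter is not what conditions the rule; the number of vowels is.
"wofbul" has 2 vowels. The stems with 2 vowels (wotwal → wourtwal, towol → tourwol, todbil → tourdbil) insert -ur- after the first vowel.
The other patterns: stems with 1 vowel add -ir; stems with 3 vowels add the prefix ra-.
So wofbul → wourfbul.

wourfbul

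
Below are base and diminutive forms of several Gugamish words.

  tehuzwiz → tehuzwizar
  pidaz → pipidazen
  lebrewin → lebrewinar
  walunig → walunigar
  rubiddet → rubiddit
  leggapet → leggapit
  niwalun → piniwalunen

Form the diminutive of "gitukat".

"gitukat" has last vowel 'a'. The one such stem in the data (pidaz → pipidazen) adds pi- … -en around the stem, so the same rule applies.
So gitukat → pigitukaten.

pigitukaten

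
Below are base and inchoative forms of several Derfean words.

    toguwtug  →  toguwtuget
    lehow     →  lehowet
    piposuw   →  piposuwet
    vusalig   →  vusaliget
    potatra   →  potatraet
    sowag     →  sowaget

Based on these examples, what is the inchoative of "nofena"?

nofenaet

Every pair shown (toguwtug → toguwtuget, lehow → lehowet, piposuw → piposuwet, …) follows the same rule: add -et.
So nofena → nofenaet.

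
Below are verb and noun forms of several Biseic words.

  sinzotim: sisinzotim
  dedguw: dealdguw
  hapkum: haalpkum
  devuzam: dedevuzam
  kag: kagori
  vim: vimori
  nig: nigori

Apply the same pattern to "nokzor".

vim and hapkum both end in -m yet inflect differently (vimori, haalpkum), so the final letter is not what conditions the rule; the number of vowels is.
"nokzor" has 2 vowels. The stems with 2 vowels (hapkum → haalpkum, dedguw → dealdguw) insert -al- after the first vowel.
So nokzor → noalkzor.

noalkzor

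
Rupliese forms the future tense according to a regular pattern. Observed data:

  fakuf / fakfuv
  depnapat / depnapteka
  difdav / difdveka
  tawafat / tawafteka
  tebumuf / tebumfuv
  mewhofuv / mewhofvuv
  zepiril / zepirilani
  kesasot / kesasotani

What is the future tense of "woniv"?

wonivani

difdav and mewhofuv both end in -v yet inflect differently (difdveka, mewhofvuv), so the final letter is not what conditions the rule; the last vowel is.
"woniv" has last vowel 'i'. The one such stem in the data (zepiril → zepirilani) adds -ani, so the same rule applies.
The other patterns: stems whose last vowel is 'a' delete the last vowel and add -eka; stems whose last vowel is 'u' delete the last vowel and add -uv.
So woniv → wonivani.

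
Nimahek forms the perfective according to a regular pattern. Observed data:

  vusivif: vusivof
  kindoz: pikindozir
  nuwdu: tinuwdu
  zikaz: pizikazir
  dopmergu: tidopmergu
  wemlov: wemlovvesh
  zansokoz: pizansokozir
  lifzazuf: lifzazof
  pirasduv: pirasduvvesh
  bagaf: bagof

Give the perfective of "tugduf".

tugdof

zikaz and bagaf both have last vowel 'a' yet inflect differently (pizikazir, bagof), so the last vowel is not what conditions the rule; the final letter is.
"tugduf" ends in -f. The stems ending in -f (bagaf → bagof, lifzazuf → lifzazof, vusivif → vusivof) change the last vowel to 'o'.
The other patterns: stems ending in -z add pi- … -ir around the stem; stems ending in -u add the prefix ti-; stems ending in -v double the final consonant and add -esh.
So tugduf → tugdof.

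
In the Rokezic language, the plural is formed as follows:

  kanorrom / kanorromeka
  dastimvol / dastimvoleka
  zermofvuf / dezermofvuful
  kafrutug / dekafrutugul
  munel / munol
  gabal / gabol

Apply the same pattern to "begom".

begomeka

dastimvol and munel both end in -l yet inflect differently (dastimvoleka, munol), so the final letter is not what conditions the rule; the last vowel is.
"begom" has last vowel 'o'. The stems whose last vowel is 'o' (kanorrom → kanorromeka, dastimvol → dastimvoleka) add -eka.
The other patterns: stems whose last vowel is 'u' add de- … -ul around the stem; stems whose last vowel is 'a' or 'e' change the last vowel to 'o'.
So begom → begomeka.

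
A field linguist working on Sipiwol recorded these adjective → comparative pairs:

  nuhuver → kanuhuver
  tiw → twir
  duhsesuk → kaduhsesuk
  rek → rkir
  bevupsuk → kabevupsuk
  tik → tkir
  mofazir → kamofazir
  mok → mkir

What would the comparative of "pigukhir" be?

"pigukhir" has 3 vowels. The stems with 3 vowels (mofazir → kamofazir, nuhuver → kanuhuver, bevupsuk → kabevupsuk) add the prefix ka-.
So pigukhir → kapigukhir.

kapigukhir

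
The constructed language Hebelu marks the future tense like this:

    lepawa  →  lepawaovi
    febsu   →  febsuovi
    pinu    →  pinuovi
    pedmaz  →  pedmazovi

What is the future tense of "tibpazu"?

Every pair shown (lepawa → lepawaovi, febsu → febsuovi, pinu → pinuovi, …) follows the same rule: add -ovi.
So tibpazu → tibpazuovi.

tibpazuovi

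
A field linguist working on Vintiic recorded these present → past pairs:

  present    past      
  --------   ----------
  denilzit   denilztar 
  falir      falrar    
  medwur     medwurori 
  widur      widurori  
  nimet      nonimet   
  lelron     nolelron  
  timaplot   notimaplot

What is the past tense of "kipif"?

falir and medwur both end in -r yet inflect differently (falrar, medwurori), so the final letter is not what conditions the rule; the last vowel is.
"kipif" has last vowel 'i'. The stems whose last vowel is 'i' (denilzit → denilztar, falir → falrar) delete the last vowel and add -ar.
The other patterns: stems whose last vowel is 'u' add -ori; stems whose last vowel is 'e' or 'o' add the prefix no-.
So kipif → kipfar.

kipfar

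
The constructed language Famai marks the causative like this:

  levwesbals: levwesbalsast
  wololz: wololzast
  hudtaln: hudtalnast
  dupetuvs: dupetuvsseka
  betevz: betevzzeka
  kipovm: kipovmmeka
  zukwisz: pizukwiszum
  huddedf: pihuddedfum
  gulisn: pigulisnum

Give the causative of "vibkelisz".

pivibkeliszum

levwesbals and dupetuvs both end in -s yet inflect differently (levwesbalsast, dupetuvsseka), so the final letter is not what conditions the rule; the second-to-last letter is.
"vibkelisz" has second-to-last letter 's'. The stems whose second-to-last letter is 's' (zukwisz → pizukwiszum, gulisn → pigulisnum) add pi- … -um around the stem.
So vibkelisz → pivibkeliszum.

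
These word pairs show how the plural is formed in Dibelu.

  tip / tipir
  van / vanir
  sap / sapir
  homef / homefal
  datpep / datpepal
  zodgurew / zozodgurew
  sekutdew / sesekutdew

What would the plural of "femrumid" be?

"femrumid" has 3 vowels. The stems with 3 vowels (zodgurew → zozodgurew, sekutdew → sesekutdew) repeat the first consonant+vowel as a prefix.
The other patterns: stems with 1 vowel add -ir; stems with 2 vowels add -al.
So femrumid → fefemrumid.

fefemrumid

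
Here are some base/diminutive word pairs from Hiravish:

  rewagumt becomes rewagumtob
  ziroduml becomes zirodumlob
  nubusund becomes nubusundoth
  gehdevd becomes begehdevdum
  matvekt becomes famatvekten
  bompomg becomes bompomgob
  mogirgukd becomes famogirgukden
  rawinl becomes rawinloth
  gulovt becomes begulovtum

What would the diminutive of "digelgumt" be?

digelgumtob

matvekt and gulovt both end in -t yet inflect differently (famatvekten, begulovtum), so the final letter is not what conditions the rule; the second-to-last letter is.
"digelgumt" has second-to-last letter 'm'. The stems whose second-to-last letter is 'm' (bompomg → bompomgob, ziroduml → zirodumlob, rewagumt → rewagumtob) add -ob.
The other patterns: stems whose second-to-last letter is 'k' add fa- … -en around the stem; stems whose second-to-last letter is 'v' add be- … -um around the stem; stems whose second-to-last letter is 'n' add -oth.
So digelgumt → digelgumtob.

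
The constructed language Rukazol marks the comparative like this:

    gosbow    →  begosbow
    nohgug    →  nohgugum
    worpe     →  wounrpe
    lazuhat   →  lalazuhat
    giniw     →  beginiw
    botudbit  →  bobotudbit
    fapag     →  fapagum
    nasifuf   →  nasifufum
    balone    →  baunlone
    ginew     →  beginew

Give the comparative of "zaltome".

zaunltome

"zaltome" ends in -e. The stems ending in -e (balone → baunlone, worpe → wounrpe) insert -un- after the first vowel.
The other patterns: stems ending in -f or -g add -um; stems ending in -w add the prefix be-; stems ending in -t repeat the first consonant+vowel as a prefix.
So zaltome → zaunltome.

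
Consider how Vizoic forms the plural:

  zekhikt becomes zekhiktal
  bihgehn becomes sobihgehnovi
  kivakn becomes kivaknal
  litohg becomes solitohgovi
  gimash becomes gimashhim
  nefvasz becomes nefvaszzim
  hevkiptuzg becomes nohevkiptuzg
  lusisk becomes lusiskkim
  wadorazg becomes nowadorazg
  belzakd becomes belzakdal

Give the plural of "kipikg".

"kipikg" has second-to-last letter 'k'. The stems whose second-to-last letter is 'k' (zekhikt → zekhiktal, belzakd → belzakdal, kivakn → kivaknal) add -al.
So kipikg → kipikgal.

kipikgal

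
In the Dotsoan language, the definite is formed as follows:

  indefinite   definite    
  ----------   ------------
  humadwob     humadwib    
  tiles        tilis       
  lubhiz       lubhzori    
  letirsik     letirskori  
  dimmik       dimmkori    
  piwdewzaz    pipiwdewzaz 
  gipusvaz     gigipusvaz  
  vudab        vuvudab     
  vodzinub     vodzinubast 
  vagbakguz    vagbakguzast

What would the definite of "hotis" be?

lubhiz and piwdewzaz both end in -z yet inflect differently (lubhzori, pipiwdewzaz), so the final letter is not what conditions the rule; the last vowel is.
"hotis" has last vowel 'i'. The stems whose last vowel is 'i' (lubhiz → lubhzori, letirsik → letirskori, dimmik → dimmkori) delete the last vowel and add -ori.
The other patterns: stems whose last vowel is 'e' or 'o' change the last vowel to 'i'; stems whose last vowel is 'a' repeat the first consonant+vowel as a prefix; stems whose last vowel is 'u' add -ast.
So hotis → hotsori.

hotsori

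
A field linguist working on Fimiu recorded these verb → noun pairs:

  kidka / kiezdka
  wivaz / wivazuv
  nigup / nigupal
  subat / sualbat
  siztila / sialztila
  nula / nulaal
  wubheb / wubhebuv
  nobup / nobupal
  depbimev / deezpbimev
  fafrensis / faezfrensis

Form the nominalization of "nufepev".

nufepeval

"nufepev" begins with n-. The stems beginning with n- (nobup → nobupal, nula → nulaal, nigup → nigupal) add -al.
So nufepev → nufepeval.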